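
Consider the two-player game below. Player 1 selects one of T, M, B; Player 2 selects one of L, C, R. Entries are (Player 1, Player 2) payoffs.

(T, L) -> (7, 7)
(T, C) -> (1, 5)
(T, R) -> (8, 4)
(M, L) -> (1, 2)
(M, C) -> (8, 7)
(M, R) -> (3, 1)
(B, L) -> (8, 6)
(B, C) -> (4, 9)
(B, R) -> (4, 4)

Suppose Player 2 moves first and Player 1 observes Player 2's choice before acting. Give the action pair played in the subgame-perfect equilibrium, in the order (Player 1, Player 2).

Solve by backward induction (Player 2 leads).
- L → Player 1 plays B (best of 7, 1, 8); Player 2 gets 6.
- C → Player 1 plays M (best of 1, 8, 4); Player 2 gets 7.
- R → Player 1 plays T (best of 8, 3, 4); Player 2 gets 4.
Maximizing over 6, 7, 4, Player 2 chooses C. Subgame-perfect outcome: (M, C) with payoffs (8, 7).

(M, C)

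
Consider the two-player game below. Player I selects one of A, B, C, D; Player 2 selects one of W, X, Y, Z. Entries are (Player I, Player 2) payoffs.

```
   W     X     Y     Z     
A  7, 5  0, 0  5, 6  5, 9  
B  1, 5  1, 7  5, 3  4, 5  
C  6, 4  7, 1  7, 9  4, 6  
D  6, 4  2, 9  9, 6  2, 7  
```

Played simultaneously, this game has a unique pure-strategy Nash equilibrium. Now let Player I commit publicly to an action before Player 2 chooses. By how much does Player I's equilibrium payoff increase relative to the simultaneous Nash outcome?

Solve by backward induction (Player I leads).
- A → Player 2 plays Z (best of 5, 0, 6, 9); Player I gets 5.
- B → Player 2 plays X (best of 5, 7, 3, 5); Player I gets 1.
- C → Player 2 plays Y (best of 4, 1, 9, 6); Player I gets 7.
- D → Player 2 plays X (best of 4, 9, 6, 7); Player I gets 2.
Among 5, 1, 7, 2, the best is 7 at C. Subgame-perfect outcome: (C, Y) with payoffs (7, 9).
Now find the simultaneous Nash equilibrium.
Player I's best replies: W→A; X→C; Y→D; Z→A.
Player 2's best replies: A→Z; B→X; C→Y; D→X.
The unique mutual best reply is (A, Z), giving (5, 9).
Player I's commitment gain: 7 − 5 = 2.

2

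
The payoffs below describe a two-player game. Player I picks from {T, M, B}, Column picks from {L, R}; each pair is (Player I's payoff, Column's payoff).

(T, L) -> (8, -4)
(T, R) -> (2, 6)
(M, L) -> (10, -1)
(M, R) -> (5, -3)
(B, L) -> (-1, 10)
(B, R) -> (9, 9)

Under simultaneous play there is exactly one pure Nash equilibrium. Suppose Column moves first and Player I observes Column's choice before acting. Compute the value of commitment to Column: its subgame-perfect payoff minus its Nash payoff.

10

Solve by backward induction (Column leads).
- L → Player I plays M (best of 8, 10, -1); Column gets -1.
- R → Player I plays B (best of 2, 5, 9); Column gets 9.
Maximizing over -1, 9, Column chooses R. Subgame-perfect outcome: (B, R) with payoffs (9, 9).
Under simultaneous play:
Player I's best replies: L→M; R→B.
Column's best replies: T→R; M→L; B→L.
The unique mutual best reply is (M, L), giving (10, -1).
Column's commitment gain: 9 − -1 = 10.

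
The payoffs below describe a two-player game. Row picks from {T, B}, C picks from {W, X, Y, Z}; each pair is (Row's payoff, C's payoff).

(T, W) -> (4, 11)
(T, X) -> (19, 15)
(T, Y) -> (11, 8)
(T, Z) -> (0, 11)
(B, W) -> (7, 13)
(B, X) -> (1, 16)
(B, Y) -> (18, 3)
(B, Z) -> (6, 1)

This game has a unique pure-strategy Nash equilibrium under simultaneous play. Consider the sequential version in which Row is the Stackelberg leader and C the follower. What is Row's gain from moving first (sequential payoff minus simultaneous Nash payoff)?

0

Solve by backward induction (Row leads).
- T: C compares 11, 15, 8, 11 and picks X; Row would get 19.
- B: C compares 13, 16, 3, 1 and picks X; Row would get 1.
Maximizing over 19, 1, Row chooses T. Subgame-perfect outcome: (T, X) with payoffs (19, 15).
Now find the simultaneous Nash equilibrium.
Row's best replies: W→B; X→T; Y→B; Z→B.
C's best replies: T→X; B→X.
Only (T, X) has each player best-responding; Nash payoffs (19, 15).
Row's commitment gain: 19 − 19 = 0.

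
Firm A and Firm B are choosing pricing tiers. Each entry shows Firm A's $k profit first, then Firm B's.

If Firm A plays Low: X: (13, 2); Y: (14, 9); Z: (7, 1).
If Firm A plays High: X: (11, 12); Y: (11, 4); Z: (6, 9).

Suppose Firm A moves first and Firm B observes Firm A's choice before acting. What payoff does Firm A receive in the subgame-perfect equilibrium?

14

Firm B best-responds to each possible Firm A move:
- Low: BR = Y, leader payoff 14.
- High: BR = X, leader payoff 11.
Firm A's induced payoffs are 14, 11, so Firm A commits to Low. Subgame-perfect outcome: (Low, Y) with payoffs (14, 9).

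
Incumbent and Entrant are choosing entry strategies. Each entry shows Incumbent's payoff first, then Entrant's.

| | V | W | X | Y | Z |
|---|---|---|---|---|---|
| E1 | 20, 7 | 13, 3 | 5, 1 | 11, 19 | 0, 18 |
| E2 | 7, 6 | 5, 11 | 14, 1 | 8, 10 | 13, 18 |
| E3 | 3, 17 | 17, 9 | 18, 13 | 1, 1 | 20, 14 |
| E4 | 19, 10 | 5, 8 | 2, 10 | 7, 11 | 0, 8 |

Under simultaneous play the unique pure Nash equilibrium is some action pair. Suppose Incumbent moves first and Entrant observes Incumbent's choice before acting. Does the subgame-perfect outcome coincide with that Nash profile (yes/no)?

no

Work backward from Entrant's decision.
- E1: BR = Y, leader payoff 11.
- E2: BR = Z, leader payoff 13.
- E3: BR = V, leader payoff 3.
- E4: BR = Y, leader payoff 7.
Among 11, 13, 3, 7, the best is 13 at E2. Subgame-perfect outcome: (E2, Z) with payoffs (13, 18).
Now find the simultaneous Nash equilibrium.
Incumbent's best replies: V→E1; W→E3; X→E3; Y→E1; Z→E3.
Entrant's best replies: E1→Y; E2→Z; E3→V; E4→Y.
Only (E1, Y) has each player best-responding; Nash payoffs (11, 19).
Sequential outcome (E2, Z) differs from the Nash profile (E1, Y).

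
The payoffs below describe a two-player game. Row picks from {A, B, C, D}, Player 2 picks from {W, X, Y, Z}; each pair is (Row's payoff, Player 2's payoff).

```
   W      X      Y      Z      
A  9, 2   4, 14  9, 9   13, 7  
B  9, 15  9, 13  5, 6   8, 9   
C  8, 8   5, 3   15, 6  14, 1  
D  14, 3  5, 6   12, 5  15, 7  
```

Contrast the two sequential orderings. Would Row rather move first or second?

If Row leads: Player 2's best replies are A→X, B→W, C→W, D→Z; Row's induced payoffs 4, 9, 8, 15; outcome (D, Z), payoffs (15, 7).
If Player 2 leads: Row's best replies are W→D, X→B, Y→C, Z→D; Player 2's induced payoffs 3, 13, 6, 7; outcome (B, X), payoffs (9, 13).
Row gets 15 moving first and 9 moving second, so Row prefers to move first.

first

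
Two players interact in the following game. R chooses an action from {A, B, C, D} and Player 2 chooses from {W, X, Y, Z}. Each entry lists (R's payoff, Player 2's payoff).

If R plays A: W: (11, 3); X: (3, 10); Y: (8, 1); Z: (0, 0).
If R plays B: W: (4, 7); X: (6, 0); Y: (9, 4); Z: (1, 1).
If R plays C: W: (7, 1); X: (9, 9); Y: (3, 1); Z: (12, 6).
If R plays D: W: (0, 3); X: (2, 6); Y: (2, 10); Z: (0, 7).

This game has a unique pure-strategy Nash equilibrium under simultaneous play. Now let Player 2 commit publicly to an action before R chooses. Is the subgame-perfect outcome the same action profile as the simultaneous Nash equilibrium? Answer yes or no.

yes

Backward induction with Player 2 moving first.
- W → R plays A (best of 11, 4, 7, 0); Player 2 gets 3.
- X → R plays C (best of 3, 6, 9, 2); Player 2 gets 9.
- Y → R plays B (best of 8, 9, 3, 2); Player 2 gets 4.
- Z → R plays C (best of 0, 1, 12, 0); Player 2 gets 6.
Maximizing over 3, 9, 4, 6, Player 2 chooses X. Subgame-perfect outcome: (C, X) with payoffs (9, 9).
Under simultaneous play:
R's best replies: W→A; X→C; Y→B; Z→C.
Player 2's best replies: A→X; B→W; C→X; D→Y.
Only (C, X) has each player best-responding; Nash payoffs (9, 9).
Sequential outcome (C, X) coincides with the Nash profile (C, X).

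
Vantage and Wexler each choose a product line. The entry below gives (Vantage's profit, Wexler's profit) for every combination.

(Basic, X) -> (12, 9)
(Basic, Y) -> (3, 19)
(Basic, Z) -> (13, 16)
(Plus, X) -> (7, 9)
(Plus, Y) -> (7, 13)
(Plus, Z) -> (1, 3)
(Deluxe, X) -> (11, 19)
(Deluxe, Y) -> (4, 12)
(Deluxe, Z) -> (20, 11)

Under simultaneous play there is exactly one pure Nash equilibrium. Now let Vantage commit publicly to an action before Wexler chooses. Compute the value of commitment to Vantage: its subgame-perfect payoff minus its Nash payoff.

Backward induction with Vantage moving first.
- Basic → Wexler plays Y (best of 9, 19, 16); Vantage gets 3.
- Plus → Wexler plays Y (best of 9, 13, 3); Vantage gets 7.
- Deluxe → Wexler plays X (best of 19, 12, 11); Vantage gets 11.
Vantage's induced payoffs are 3, 7, 11, so Vantage commits to Deluxe. Subgame-perfect outcome: (Deluxe, X) with payoffs (11, 19).
Now find the simultaneous Nash equilibrium.
Vantage's best replies: X→Basic; Y→Plus; Z→Deluxe.
Wexler's best replies: Basic→Y; Plus→Y; Deluxe→X.
Only (Plus, Y) has each player best-responding; Nash payoffs (7, 13).
Vantage's commitment gain: 11 − 7 = 4.

4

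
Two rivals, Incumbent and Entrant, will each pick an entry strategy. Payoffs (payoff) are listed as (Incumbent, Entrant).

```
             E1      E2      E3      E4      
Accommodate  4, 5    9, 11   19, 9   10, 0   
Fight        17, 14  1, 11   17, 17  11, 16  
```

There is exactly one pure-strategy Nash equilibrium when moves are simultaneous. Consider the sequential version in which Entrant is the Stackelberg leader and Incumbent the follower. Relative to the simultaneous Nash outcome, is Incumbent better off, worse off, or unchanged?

Solve by backward induction (Entrant leads).
- E1: Incumbent compares 4, 17 and picks Fight; Entrant would get 14.
- E2: Incumbent compares 9, 1 and picks Accommodate; Entrant would get 11.
- E3: Incumbent compares 19, 17 and picks Accommodate; Entrant would get 9.
- E4: Incumbent compares 10, 11 and picks Fight; Entrant would get 16.
Maximizing over 14, 11, 9, 16, Entrant chooses E4. Subgame-perfect outcome: (Fight, E4) with payoffs (11, 16).
For the simultaneous game, intersect best replies.
Incumbent's best replies: E1→Fight; E2→Accommodate; E3→Accommodate; E4→Fight.
Entrant's best replies: Accommodate→E2; Fight→E3.
Only (Accommodate, E2) has each player best-responding; Nash payoffs (9, 11).
Incumbent earns 11 sequentially versus 9 at the Nash outcome: better off.

better off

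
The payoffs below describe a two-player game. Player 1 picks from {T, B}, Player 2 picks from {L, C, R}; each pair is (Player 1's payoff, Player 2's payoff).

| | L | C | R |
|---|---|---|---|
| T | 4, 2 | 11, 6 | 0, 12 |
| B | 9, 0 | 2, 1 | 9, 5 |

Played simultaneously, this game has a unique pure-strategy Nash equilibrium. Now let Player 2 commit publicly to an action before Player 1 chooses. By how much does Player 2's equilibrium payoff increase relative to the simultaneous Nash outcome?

1

Solve by backward induction (Player 2 leads).
- L → Player 1 plays B (best of 4, 9); Player 2 gets 0.
- C → Player 1 plays T (best of 11, 2); Player 2 gets 6.
- R → Player 1 plays B (best of 0, 9); Player 2 gets 5.
Maximizing over 0, 6, 5, Player 2 chooses C. Subgame-perfect outcome: (T, C) with payoffs (11, 6).
Under simultaneous play:
Player 1's best replies: L→B; C→T; R→B.
Player 2's best replies: T→R; B→R.
The unique mutual best reply is (B, R), giving (9, 5).
Player 2's commitment gain: 6 − 5 = 1.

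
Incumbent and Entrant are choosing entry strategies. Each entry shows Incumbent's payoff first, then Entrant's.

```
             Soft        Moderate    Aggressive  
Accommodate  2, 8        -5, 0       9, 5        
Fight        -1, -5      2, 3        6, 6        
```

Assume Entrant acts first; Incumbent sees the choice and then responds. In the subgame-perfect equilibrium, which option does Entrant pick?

Soft

Incumbent best-responds to each possible Entrant move:
- Soft → Incumbent plays Accommodate (best of 2, -1); Entrant gets 8.
- Moderate → Incumbent plays Fight (best of -5, 2); Entrant gets 3.
- Aggressive → Incumbent plays Accommodate (best of 9, 6); Entrant gets 5.
Entrant's induced payoffs are 8, 3, 5, so Entrant commits to Soft. Subgame-perfect outcome: (Accommodate, Soft) with payoffs (2, 8).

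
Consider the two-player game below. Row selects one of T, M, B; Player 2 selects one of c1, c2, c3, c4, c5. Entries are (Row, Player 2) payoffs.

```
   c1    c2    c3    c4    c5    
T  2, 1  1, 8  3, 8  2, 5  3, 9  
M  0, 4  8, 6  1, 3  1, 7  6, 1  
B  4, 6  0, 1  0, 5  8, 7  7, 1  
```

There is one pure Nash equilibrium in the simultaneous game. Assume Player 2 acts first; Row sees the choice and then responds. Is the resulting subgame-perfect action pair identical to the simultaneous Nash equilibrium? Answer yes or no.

Solve by backward induction (Player 2 leads).
- c1: BR = B, leader payoff 6.
- c2: BR = M, leader payoff 6.
- c3: BR = T, leader payoff 8.
- c4: BR = B, leader payoff 7.
- c5: BR = B, leader payoff 1.
Player 2's induced payoffs are 6, 6, 8, 7, 1, so Player 2 commits to c3. Subgame-perfect outcome: (T, c3) with payoffs (3, 8).
For the simultaneous game, intersect best replies.
Row's best replies: c1→B; c2→M; c3→T; c4→B; c5→B.
Player 2's best replies: T→c5; M→c4; B→c4.
Only (B, c4) has each player best-responding; Nash payoffs (8, 7).
Sequential outcome (T, c3) differs from the Nash profile (B, c4).

no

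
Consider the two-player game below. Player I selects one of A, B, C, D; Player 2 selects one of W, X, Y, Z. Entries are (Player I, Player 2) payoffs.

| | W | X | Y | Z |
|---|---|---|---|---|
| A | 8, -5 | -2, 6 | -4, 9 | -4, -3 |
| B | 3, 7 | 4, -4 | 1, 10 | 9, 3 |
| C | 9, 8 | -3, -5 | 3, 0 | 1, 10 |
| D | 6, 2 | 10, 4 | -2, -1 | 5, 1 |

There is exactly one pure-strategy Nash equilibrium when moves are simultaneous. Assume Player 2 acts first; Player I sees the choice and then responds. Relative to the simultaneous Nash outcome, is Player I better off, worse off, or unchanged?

worse off

Work backward from Player I's decision.
- W: Player I compares 8, 3, 9, 6 and picks C; Player 2 would get 8.
- X: Player I compares -2, 4, -3, 10 and picks D; Player 2 would get 4.
- Y: Player I compares -4, 1, 3, -2 and picks C; Player 2 would get 0.
- Z: Player I compares -4, 9, 1, 5 and picks B; Player 2 would get 3.
Player 2's induced payoffs are 8, 4, 0, 3, so Player 2 commits to W. Subgame-perfect outcome: (C, W) with payoffs (9, 8).
For the simultaneous game, intersect best replies.
Player I's best replies: W→C; X→D; Y→C; Z→B.
Player 2's best replies: A→Y; B→Y; C→Z; D→X.
Only (D, X) has each player best-responding; Nash payoffs (10, 4).
Player I earns 9 sequentially versus 10 at the Nash outcome: worse off.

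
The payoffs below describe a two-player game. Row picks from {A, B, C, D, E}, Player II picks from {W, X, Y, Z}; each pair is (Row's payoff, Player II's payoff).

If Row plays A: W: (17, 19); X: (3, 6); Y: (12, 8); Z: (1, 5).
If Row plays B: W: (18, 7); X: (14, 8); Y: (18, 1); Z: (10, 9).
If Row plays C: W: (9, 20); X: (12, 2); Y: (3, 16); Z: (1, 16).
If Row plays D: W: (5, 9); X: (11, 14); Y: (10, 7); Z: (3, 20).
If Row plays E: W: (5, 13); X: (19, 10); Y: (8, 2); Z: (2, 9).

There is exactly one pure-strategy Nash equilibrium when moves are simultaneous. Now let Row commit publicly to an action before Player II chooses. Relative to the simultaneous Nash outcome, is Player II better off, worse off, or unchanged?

better off

Solve by backward induction (Row leads).
- A: BR = W, leader payoff 17.
- B: BR = Z, leader payoff 10.
- C: BR = W, leader payoff 9.
- D: BR = Z, leader payoff 3.
- E: BR = W, leader payoff 5.
Row's induced payoffs are 17, 10, 9, 3, 5, so Row commits to A. Subgame-perfect outcome: (A, W) with payoffs (17, 19).
For the simultaneous game, intersect best replies.
Row's best replies: W→B; X→E; Y→B; Z→B.
Player II's best replies: A→W; B→Z; C→W; D→Z; E→W.
Only (B, Z) has each player best-responding; Nash payoffs (10, 9).
Player II earns 19 sequentially versus 9 at the Nash outcome: better off.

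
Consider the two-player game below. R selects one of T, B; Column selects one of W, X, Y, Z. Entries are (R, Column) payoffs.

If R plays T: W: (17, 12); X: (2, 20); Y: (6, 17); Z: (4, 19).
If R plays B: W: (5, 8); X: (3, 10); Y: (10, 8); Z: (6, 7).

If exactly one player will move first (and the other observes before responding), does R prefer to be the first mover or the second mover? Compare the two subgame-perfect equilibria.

second

If R leads: Column's best replies are T→X, B→X; R's induced payoffs 2, 3; outcome (B, X), payoffs (3, 10).
If Column leads: R's best replies are W→T, X→B, Y→B, Z→B; Column's induced payoffs 12, 10, 8, 7; outcome (T, W), payoffs (17, 12).
R gets 3 moving first and 17 moving second, so R prefers to move second.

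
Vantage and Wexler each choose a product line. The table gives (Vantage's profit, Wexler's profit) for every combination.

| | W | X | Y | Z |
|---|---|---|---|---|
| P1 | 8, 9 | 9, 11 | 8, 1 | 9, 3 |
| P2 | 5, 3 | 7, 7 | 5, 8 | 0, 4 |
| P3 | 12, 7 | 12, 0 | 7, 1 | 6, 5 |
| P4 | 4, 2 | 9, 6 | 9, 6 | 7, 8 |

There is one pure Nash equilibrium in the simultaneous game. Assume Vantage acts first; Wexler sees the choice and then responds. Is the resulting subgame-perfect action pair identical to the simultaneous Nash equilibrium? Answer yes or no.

Wexler best-responds to each possible Vantage move:
- P1 → Wexler plays X (best of 9, 11, 1, 3); Vantage gets 9.
- P2 → Wexler plays Y (best of 3, 7, 8, 4); Vantage gets 5.
- P3 → Wexler plays W (best of 7, 0, 1, 5); Vantage gets 12.
- P4 → Wexler plays Z (best of 2, 6, 6, 8); Vantage gets 7.
Maximizing over 9, 5, 12, 7, Vantage chooses P3. Subgame-perfect outcome: (P3, W) with payoffs (12, 7).
Under simultaneous play:
Vantage's best replies: W→P3; X→P3; Y→P4; Z→P1.
Wexler's best replies: P1→X; P2→Y; P3→W; P4→Z.
The unique mutual best reply is (P3, W), giving (12, 7).
Sequential outcome (P3, W) coincides with the Nash profile (P3, W).

yes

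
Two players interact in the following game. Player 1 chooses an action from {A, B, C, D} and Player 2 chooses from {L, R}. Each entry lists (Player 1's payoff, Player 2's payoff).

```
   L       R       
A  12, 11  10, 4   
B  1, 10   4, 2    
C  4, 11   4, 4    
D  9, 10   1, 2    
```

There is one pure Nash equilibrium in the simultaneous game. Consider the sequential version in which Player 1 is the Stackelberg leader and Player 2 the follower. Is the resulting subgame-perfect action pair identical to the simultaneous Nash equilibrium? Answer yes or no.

yes

Player 2 best-responds to each possible Player 1 move:
- A: Player 2 compares 11, 4 and picks L; Player 1 would get 12.
- B: Player 2 compares 10, 2 and picks L; Player 1 would get 1.
- C: Player 2 compares 11, 4 and picks L; Player 1 would get 4.
- D: Player 2 compares 10, 2 and picks L; Player 1 would get 9.
Player 1's induced payoffs are 12, 1, 4, 9, so Player 1 commits to A. Subgame-perfect outcome: (A, L) with payoffs (12, 11).
Now find the simultaneous Nash equilibrium.
Player 1's best replies: L→A; R→A.
Player 2's best replies: A→L; B→L; C→L; D→L.
The unique mutual best reply is (A, L), giving (12, 11).
Sequential outcome (A, L) coincides with the Nash profile (A, L).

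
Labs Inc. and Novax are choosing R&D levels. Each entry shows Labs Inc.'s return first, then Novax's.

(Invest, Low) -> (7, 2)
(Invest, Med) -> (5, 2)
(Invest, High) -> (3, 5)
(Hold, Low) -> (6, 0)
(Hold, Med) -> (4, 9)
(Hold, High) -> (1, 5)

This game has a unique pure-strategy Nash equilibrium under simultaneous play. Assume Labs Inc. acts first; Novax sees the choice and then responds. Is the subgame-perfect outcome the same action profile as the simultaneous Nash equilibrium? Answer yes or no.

Backward induction with Labs Inc. moving first.
- Invest → Novax plays High (best of 2, 2, 5); Labs Inc. gets 3.
- Hold → Novax plays Med (best of 0, 9, 5); Labs Inc. gets 4.
Among 3, 4, the best is 4 at Hold. Subgame-perfect outcome: (Hold, Med) with payoffs (4, 9).
Now find the simultaneous Nash equilibrium.
Labs Inc.'s best replies: Low→Invest; Med→Invest; High→Invest.
Novax's best replies: Invest→High; Hold→Med.
Only (Invest, High) has each player best-responding; Nash payoffs (3, 5).
Sequential outcome (Hold, Med) differs from the Nash profile (Invest, High).

no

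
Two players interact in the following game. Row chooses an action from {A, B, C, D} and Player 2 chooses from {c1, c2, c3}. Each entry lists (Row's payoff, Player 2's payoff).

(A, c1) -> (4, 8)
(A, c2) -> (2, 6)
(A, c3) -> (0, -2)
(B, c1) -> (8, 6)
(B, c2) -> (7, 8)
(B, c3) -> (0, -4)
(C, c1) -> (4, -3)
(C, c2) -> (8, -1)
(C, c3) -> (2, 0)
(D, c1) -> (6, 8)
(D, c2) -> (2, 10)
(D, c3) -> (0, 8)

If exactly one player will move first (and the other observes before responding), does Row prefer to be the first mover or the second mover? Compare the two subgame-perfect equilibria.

If Row leads: Player 2's best replies are A→c1, B→c2, C→c3, D→c2; Row's induced payoffs 4, 7, 2, 2; outcome (B, c2), payoffs (7, 8).
If Player 2 leads: Row's best replies are c1→B, c2→C, c3→C; Player 2's induced payoffs 6, -1, 0; outcome (B, c1), payoffs (8, 6).
Row gets 7 moving first and 8 moving second, so Row prefers to move second.

second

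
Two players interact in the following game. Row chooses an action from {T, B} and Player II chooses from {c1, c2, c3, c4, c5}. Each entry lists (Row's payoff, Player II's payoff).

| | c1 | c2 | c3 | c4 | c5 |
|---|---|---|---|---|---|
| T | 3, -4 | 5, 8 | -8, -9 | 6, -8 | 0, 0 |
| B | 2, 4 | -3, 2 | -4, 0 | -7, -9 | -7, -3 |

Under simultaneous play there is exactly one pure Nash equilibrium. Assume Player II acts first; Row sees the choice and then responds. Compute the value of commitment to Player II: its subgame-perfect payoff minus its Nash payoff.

Work backward from Row's decision.
- c1 → Row plays T (best of 3, 2); Player II gets -4.
- c2 → Row plays T (best of 5, -3); Player II gets 8.
- c3 → Row plays B (best of -8, -4); Player II gets 0.
- c4 → Row plays T (best of 6, -7); Player II gets -8.
- c5 → Row plays T (best of 0, -7); Player II gets 0.
Maximizing over -4, 8, 0, -8, 0, Player II chooses c2. Subgame-perfect outcome: (T, c2) with payoffs (5, 8).
For the simultaneous game, intersect best replies.
Row's best replies: c1→T; c2→T; c3→B; c4→T; c5→T.
Player II's best replies: T→c2; B→c1.
The unique mutual best reply is (T, c2), giving (5, 8).
Player II's commitment gain: 8 − 8 = 0.

0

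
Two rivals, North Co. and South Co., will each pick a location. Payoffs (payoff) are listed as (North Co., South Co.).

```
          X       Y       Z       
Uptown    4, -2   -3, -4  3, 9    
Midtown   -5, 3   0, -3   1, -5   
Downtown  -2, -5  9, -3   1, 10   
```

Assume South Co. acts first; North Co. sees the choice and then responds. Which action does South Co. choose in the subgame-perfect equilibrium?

Solve by backward induction (South Co. leads).
- X: BR = Uptown, leader payoff -2.
- Y: BR = Downtown, leader payoff -3.
- Z: BR = Uptown, leader payoff 9.
South Co.'s induced payoffs are -2, -3, 9, so South Co. commits to Z. Subgame-perfect outcome: (Uptown, Z) with payoffs (3, 9).

Z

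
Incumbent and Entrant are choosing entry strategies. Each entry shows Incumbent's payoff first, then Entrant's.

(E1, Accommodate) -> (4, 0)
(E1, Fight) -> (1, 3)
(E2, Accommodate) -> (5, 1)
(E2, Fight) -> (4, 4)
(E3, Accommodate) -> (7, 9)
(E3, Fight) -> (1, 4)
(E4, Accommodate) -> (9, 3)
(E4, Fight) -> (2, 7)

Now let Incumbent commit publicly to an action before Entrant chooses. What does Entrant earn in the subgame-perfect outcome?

9

Solve by backward induction (Incumbent leads).
- E1: BR = Fight, leader payoff 1.
- E2: BR = Fight, leader payoff 4.
- E3: BR = Accommodate, leader payoff 7.
- E4: BR = Fight, leader payoff 2.
Incumbent's induced payoffs are 1, 4, 7, 2, so Incumbent commits to E3. Subgame-perfect outcome: (E3, Accommodate) with payoffs (7, 9).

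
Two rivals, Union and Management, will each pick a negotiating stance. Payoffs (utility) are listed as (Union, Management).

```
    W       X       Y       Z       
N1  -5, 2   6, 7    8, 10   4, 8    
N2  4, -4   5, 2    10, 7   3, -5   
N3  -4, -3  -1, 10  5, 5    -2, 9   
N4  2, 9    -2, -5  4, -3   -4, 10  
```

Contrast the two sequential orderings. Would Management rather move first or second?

If Union leads: Management's best replies are N1→Y, N2→Y, N3→X, N4→Z; Union's induced payoffs 8, 10, -1, -4; outcome (N2, Y), payoffs (10, 7).
If Management leads: Union's best replies are W→N2, X→N1, Y→N2, Z→N1; Management's induced payoffs -4, 7, 7, 8; outcome (N1, Z), payoffs (4, 8).
Management gets 8 moving first and 7 moving second, so Management prefers to move first.

first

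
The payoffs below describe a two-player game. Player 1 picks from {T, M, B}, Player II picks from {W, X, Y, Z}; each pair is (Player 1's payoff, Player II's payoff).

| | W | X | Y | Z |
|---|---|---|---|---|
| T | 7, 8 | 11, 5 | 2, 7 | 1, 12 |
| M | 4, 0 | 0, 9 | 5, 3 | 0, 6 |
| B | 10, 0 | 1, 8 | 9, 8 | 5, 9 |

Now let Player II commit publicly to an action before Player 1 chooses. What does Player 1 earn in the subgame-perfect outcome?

5

Backward induction with Player II moving first.
- W: BR = B, leader payoff 0.
- X: BR = T, leader payoff 5.
- Y: BR = B, leader payoff 8.
- Z: BR = B, leader payoff 9.
Maximizing over 0, 5, 8, 9, Player II chooses Z. Subgame-perfect outcome: (B, Z) with payoffs (5, 9).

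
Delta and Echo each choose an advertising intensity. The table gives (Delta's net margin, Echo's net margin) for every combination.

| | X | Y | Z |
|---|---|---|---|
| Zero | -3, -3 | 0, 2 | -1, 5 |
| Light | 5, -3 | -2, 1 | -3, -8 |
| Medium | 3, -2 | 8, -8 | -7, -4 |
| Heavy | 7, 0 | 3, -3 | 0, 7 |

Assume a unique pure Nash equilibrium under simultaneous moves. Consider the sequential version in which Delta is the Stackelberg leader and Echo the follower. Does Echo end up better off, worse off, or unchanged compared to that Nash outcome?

worse off

Backward induction with Delta moving first.
- Zero: Echo compares -3, 2, 5 and picks Z; Delta would get -1.
- Light: Echo compares -3, 1, -8 and picks Y; Delta would get -2.
- Medium: Echo compares -2, -8, -4 and picks X; Delta would get 3.
- Heavy: Echo compares 0, -3, 7 and picks Z; Delta would get 0.
Delta's induced payoffs are -1, -2, 3, 0, so Delta commits to Medium. Subgame-perfect outcome: (Medium, X) with payoffs (3, -2).
For the simultaneous game, intersect best replies.
Delta's best replies: X→Heavy; Y→Medium; Z→Heavy.
Echo's best replies: Zero→Z; Light→Y; Medium→X; Heavy→Z.
The unique mutual best reply is (Heavy, Z), giving (0, 7).
Echo earns -2 sequentially versus 7 at the Nash outcome: worse off.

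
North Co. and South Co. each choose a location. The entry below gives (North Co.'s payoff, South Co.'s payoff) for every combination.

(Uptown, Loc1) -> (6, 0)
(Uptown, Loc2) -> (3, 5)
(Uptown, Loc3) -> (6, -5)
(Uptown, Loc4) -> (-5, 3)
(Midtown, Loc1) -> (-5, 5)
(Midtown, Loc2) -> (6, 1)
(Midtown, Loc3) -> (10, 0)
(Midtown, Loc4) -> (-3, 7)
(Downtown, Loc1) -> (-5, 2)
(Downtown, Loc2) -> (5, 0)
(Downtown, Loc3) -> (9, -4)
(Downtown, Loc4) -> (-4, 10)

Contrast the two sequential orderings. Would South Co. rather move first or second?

If North Co. leads: South Co.'s best replies are Uptown→Loc2, Midtown→Loc4, Downtown→Loc4; North Co.'s induced payoffs 3, -3, -4; outcome (Uptown, Loc2), payoffs (3, 5).
If South Co. leads: North Co.'s best replies are Loc1→Uptown, Loc2→Midtown, Loc3→Midtown, Loc4→Midtown; South Co.'s induced payoffs 0, 1, 0, 7; outcome (Midtown, Loc4), payoffs (-3, 7).
South Co. gets 7 moving first and 5 moving second, so South Co. prefers to move first.

first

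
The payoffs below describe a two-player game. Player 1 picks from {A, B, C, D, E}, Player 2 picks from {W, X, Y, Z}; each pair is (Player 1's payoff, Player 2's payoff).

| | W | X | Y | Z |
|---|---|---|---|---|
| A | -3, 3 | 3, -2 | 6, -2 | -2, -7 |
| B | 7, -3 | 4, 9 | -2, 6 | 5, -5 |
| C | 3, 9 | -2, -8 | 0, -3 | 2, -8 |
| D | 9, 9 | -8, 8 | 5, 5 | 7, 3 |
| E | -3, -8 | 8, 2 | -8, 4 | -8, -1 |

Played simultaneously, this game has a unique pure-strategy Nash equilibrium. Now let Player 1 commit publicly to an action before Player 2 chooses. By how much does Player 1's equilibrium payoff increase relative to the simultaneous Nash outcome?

Solve by backward induction (Player 1 leads).
- A: BR = W, leader payoff -3.
- B: BR = X, leader payoff 4.
- C: BR = W, leader payoff 3.
- D: BR = W, leader payoff 9.
- E: BR = Y, leader payoff -8.
Player 1's induced payoffs are -3, 4, 3, 9, -8, so Player 1 commits to D. Subgame-perfect outcome: (D, W) with payoffs (9, 9).
For the simultaneous game, intersect best replies.
Player 1's best replies: W→D; X→E; Y→A; Z→D.
Player 2's best replies: A→W; B→X; C→W; D→W; E→Y.
The unique mutual best reply is (D, W), giving (9, 9).
Player 1's commitment gain: 9 − 9 = 0.

0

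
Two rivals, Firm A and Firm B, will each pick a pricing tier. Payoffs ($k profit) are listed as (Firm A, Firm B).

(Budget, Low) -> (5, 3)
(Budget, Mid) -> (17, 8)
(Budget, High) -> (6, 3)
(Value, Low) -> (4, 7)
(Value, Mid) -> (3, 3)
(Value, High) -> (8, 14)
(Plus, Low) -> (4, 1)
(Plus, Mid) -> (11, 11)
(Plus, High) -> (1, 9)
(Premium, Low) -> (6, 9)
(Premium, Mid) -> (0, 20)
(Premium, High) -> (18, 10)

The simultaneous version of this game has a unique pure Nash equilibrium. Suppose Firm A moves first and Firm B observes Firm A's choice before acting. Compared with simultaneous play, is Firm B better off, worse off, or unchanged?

unchanged

Backward induction with Firm A moving first.
- Budget → Firm B plays Mid (best of 3, 8, 3); Firm A gets 17.
- Value → Firm B plays High (best of 7, 3, 14); Firm A gets 8.
- Plus → Firm B plays Mid (best of 1, 11, 9); Firm A gets 11.
- Premium → Firm B plays Mid (best of 9, 20, 10); Firm A gets 0.
Among 17, 8, 11, 0, the best is 17 at Budget. Subgame-perfect outcome: (Budget, Mid) with payoffs (17, 8).
Under simultaneous play:
Firm A's best replies: Low→Premium; Mid→Budget; High→Premium.
Firm B's best replies: Budget→Mid; Value→High; Plus→Mid; Premium→Mid.
The unique mutual best reply is (Budget, Mid), giving (17, 8).
Firm B earns 8 sequentially versus 8 at the Nash outcome: unchanged.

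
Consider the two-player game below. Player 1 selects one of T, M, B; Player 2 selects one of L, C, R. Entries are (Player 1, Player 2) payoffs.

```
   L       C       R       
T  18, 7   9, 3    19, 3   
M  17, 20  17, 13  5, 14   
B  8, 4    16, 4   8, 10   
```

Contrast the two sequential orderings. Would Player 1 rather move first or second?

If Player 1 leads: Player 2's best replies are T→L, M→L, B→R; Player 1's induced payoffs 18, 17, 8; outcome (T, L), payoffs (18, 7).
If Player 2 leads: Player 1's best replies are L→T, C→M, R→T; Player 2's induced payoffs 7, 13, 3; outcome (M, C), payoffs (17, 13).
Player 1 gets 18 moving first and 17 moving second, so Player 1 prefers to move first.

first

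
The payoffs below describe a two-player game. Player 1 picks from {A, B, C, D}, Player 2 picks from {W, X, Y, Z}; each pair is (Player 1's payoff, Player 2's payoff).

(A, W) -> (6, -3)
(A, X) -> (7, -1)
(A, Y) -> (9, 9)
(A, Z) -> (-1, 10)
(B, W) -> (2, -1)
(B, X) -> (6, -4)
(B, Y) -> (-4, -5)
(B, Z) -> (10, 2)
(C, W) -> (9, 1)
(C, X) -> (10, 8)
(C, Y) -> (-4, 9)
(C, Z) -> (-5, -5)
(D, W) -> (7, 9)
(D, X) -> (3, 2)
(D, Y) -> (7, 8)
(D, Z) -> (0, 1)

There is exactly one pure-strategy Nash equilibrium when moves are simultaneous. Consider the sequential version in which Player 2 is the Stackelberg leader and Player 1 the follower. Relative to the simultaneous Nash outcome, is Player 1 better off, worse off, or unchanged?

worse off

Work backward from Player 1's decision.
- W: BR = C, leader payoff 1.
- X: BR = C, leader payoff 8.
- Y: BR = A, leader payoff 9.
- Z: BR = B, leader payoff 2.
Player 2's induced payoffs are 1, 8, 9, 2, so Player 2 commits to Y. Subgame-perfect outcome: (A, Y) with payoffs (9, 9).
Now find the simultaneous Nash equilibrium.
Player 1's best replies: W→C; X→C; Y→A; Z→B.
Player 2's best replies: A→Z; B→Z; C→Y; D→W.
Only (B, Z) has each player best-responding; Nash payoffs (10, 2).
Player 1 earns 9 sequentially versus 10 at the Nash outcome: worse off.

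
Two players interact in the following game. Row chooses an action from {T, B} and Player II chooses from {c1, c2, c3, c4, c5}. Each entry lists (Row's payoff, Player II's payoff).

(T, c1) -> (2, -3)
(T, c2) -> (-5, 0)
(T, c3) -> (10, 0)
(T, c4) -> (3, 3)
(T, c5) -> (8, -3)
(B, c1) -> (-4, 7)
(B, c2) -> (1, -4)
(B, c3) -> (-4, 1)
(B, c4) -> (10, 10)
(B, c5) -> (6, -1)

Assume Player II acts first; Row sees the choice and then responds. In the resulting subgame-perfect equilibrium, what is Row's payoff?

10

Backward induction with Player II moving first.
- c1 → Row plays T (best of 2, -4); Player II gets -3.
- c2 → Row plays B (best of -5, 1); Player II gets -4.
- c3 → Row plays T (best of 10, -4); Player II gets 0.
- c4 → Row plays B (best of 3, 10); Player II gets 10.
- c5 → Row plays T (best of 8, 6); Player II gets -3.
Player II's induced payoffs are -3, -4, 0, 10, -3, so Player II commits to c4. Subgame-perfect outcome: (B, c4) with payoffs (10, 10).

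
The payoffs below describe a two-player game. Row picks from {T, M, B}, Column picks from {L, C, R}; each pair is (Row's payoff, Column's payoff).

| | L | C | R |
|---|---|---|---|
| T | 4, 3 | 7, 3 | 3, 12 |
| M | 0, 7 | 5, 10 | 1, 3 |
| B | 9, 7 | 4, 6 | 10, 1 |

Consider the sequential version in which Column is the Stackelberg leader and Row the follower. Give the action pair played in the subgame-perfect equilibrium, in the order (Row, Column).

Solve by backward induction (Column leads).
- L: Row compares 4, 0, 9 and picks B; Column would get 7.
- C: Row compares 7, 5, 4 and picks T; Column would get 3.
- R: Row compares 3, 1, 10 and picks B; Column would get 1.
Among 7, 3, 1, the best is 7 at L. Subgame-perfect outcome: (B, L) with payoffs (9, 7).

(B, L)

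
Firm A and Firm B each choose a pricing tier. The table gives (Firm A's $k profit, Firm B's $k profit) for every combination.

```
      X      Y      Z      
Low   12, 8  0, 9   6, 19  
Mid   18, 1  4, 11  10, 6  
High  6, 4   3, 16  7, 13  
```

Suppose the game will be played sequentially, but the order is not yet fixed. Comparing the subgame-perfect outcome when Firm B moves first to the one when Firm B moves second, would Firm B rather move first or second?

If Firm A leads: Firm B's best replies are Low→Z, Mid→Y, High→Y; Firm A's induced payoffs 6, 4, 3; outcome (Low, Z), payoffs (6, 19).
If Firm B leads: Firm A's best replies are X→Mid, Y→Mid, Z→Mid; Firm B's induced payoffs 1, 11, 6; outcome (Mid, Y), payoffs (4, 11).
Firm B gets 11 moving first and 19 moving second, so Firm B prefers to move second.

second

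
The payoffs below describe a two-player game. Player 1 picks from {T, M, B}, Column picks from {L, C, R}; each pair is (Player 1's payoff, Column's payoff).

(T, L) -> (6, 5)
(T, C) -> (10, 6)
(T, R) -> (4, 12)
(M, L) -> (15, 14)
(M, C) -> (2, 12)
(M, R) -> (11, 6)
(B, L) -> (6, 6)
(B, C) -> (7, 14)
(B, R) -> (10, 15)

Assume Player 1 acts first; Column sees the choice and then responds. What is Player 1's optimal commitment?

M

Work backward from Column's decision.
- T: BR = R, leader payoff 4.
- M: BR = L, leader payoff 15.
- B: BR = R, leader payoff 10.
Among 4, 15, 10, the best is 15 at M. Subgame-perfect outcome: (M, L) with payoffs (15, 14).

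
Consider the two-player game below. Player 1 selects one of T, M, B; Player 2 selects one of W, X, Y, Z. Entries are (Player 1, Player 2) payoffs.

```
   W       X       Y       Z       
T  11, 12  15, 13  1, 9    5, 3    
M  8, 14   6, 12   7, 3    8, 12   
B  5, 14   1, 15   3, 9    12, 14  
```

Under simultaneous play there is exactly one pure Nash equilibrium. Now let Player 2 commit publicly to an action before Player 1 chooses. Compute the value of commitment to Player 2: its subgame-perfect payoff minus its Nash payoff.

1

Solve by backward induction (Player 2 leads).
- W: BR = T, leader payoff 12.
- X: BR = T, leader payoff 13.
- Y: BR = M, leader payoff 3.
- Z: BR = B, leader payoff 14.
Among 12, 13, 3, 14, the best is 14 at Z. Subgame-perfect outcome: (B, Z) with payoffs (12, 14).
Under simultaneous play:
Player 1's best replies: W→T; X→T; Y→M; Z→B.
Player 2's best replies: T→X; M→W; B→X.
Only (T, X) has each player best-responding; Nash payoffs (15, 13).
Player 2's commitment gain: 14 − 13 = 1.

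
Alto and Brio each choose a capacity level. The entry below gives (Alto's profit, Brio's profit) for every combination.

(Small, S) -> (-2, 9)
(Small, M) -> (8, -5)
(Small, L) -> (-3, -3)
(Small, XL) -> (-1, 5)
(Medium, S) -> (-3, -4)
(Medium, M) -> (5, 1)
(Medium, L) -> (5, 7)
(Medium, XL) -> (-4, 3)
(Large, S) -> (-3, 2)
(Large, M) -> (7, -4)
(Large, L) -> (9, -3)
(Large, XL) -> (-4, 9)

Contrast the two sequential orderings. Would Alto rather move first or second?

If Alto leads: Brio's best replies are Small→S, Medium→L, Large→XL; Alto's induced payoffs -2, 5, -4; outcome (Medium, L), payoffs (5, 7).
If Brio leads: Alto's best replies are S→Small, M→Small, L→Large, XL→Small; Brio's induced payoffs 9, -5, -3, 5; outcome (Small, S), payoffs (-2, 9).
Alto gets 5 moving first and -2 moving second, so Alto prefers to move first.

first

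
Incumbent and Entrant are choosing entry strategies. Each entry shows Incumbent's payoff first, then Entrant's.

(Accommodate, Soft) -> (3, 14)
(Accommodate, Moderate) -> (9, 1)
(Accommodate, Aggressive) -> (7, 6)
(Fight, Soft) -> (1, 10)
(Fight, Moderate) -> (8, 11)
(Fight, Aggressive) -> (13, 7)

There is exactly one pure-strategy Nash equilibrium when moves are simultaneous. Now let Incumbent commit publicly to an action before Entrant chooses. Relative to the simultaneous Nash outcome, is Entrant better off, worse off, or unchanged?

Solve by backward induction (Incumbent leads).
- Accommodate: Entrant compares 14, 1, 6 and picks Soft; Incumbent would get 3.
- Fight: Entrant compares 10, 11, 7 and picks Moderate; Incumbent would get 8.
Incumbent's induced payoffs are 3, 8, so Incumbent commits to Fight. Subgame-perfect outcome: (Fight, Moderate) with payoffs (8, 11).
Now find the simultaneous Nash equilibrium.
Incumbent's best replies: Soft→Accommodate; Moderate→Accommodate; Aggressive→Fight.
Entrant's best replies: Accommodate→Soft; Fight→Moderate.
Only (Accommodate, Soft) has each player best-responding; Nash payoffs (3, 14).
Entrant earns 11 sequentially versus 14 at the Nash outcome: worse off.

worse off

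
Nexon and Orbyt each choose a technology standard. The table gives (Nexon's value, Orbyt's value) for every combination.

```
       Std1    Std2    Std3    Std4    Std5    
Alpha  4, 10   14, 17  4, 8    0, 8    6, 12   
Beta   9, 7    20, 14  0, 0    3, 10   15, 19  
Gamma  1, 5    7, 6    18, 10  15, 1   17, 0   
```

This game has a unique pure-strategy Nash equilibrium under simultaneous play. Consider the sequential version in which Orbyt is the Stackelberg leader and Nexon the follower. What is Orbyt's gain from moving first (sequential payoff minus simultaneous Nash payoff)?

4

Solve by backward induction (Orbyt leads).
- Std1: BR = Beta, leader payoff 7.
- Std2: BR = Beta, leader payoff 14.
- Std3: BR = Gamma, leader payoff 10.
- Std4: BR = Gamma, leader payoff 1.
- Std5: BR = Gamma, leader payoff 0.
Orbyt's induced payoffs are 7, 14, 10, 1, 0, so Orbyt commits to Std2. Subgame-perfect outcome: (Beta, Std2) with payoffs (20, 14).
For the simultaneous game, intersect best replies.
Nexon's best replies: Std1→Beta; Std2→Beta; Std3→Gamma; Std4→Gamma; Std5→Gamma.
Orbyt's best replies: Alpha→Std2; Beta→Std5; Gamma→Std3.
The unique mutual best reply is (Gamma, Std3), giving (18, 10).
Orbyt's commitment gain: 14 − 10 = 4.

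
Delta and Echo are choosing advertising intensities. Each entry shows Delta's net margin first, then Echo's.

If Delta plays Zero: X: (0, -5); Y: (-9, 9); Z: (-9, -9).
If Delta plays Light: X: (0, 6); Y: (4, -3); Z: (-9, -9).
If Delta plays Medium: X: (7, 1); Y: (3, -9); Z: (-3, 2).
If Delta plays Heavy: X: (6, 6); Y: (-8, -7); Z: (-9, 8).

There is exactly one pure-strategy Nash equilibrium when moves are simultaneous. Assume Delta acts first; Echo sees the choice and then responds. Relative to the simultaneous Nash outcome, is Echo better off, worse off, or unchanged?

better off

Work backward from Echo's decision.
- Zero → Echo plays Y (best of -5, 9, -9); Delta gets -9.
- Light → Echo plays X (best of 6, -3, -9); Delta gets 0.
- Medium → Echo plays Z (best of 1, -9, 2); Delta gets -3.
- Heavy → Echo plays Z (best of 6, -7, 8); Delta gets -9.
Among -9, 0, -3, -9, the best is 0 at Light. Subgame-perfect outcome: (Light, X) with payoffs (0, 6).
Under simultaneous play:
Delta's best replies: X→Medium; Y→Light; Z→Medium.
Echo's best replies: Zero→Y; Light→X; Medium→Z; Heavy→Z.
Only (Medium, Z) has each player best-responding; Nash payoffs (-3, 2).
Echo earns 6 sequentially versus 2 at the Nash outcome: better off.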